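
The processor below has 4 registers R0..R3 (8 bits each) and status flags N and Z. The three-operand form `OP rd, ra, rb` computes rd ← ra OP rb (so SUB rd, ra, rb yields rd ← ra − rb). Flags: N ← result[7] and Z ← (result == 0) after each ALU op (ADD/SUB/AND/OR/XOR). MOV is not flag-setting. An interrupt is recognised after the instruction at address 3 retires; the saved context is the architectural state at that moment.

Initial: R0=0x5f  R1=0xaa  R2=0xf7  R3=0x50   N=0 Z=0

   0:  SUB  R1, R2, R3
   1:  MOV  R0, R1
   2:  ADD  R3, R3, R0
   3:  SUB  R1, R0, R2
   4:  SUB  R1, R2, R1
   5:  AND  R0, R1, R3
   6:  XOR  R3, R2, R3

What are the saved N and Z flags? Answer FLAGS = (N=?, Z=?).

after  0: R0=0x5f R1=0xa7 R2=0xf7 R3=0x50  N=1 Z=0
after  1: R0=0xa7 R1=0xa7 R2=0xf7 R3=0x50  N=1 Z=0
after  2: R0=0xa7 R1=0xa7 R2=0xf7 R3=0xf7  N=1 Z=0
after  3: R0=0xa7 R1=0xb0 R2=0xf7 R3=0xf7  N=1 Z=0
-- IRQ taken; context saved, return-PC = 4 --

FLAGS = (N=1, Z=0)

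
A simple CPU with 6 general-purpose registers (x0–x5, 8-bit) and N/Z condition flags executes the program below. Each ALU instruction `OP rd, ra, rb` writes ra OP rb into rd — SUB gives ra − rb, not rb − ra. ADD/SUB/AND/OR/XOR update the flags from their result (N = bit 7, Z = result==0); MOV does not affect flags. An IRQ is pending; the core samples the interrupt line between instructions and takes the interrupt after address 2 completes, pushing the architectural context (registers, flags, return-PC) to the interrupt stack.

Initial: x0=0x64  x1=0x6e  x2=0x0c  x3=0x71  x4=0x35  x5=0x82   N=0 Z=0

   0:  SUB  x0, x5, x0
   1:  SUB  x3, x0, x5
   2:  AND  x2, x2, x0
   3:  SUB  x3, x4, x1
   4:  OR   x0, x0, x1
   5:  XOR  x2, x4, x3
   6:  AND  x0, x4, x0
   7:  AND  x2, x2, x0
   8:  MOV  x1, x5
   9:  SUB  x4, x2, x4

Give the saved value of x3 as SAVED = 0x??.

after  0: x0=0x1e x1=0x6e x2=0x0c x3=0x71 x4=0x35 x5=0x82  N=0 Z=0
after  1: x0=0x1e x1=0x6e x2=0x0c x3=0x9c x4=0x35 x5=0x82  N=1 Z=0
after  2: x0=0x1e x1=0x6e x2=0x0c x3=0x9c x4=0x35 x5=0x82  N=0 Z=0
-- IRQ taken; context saved, return-PC = 3 --

SAVED = 0x9c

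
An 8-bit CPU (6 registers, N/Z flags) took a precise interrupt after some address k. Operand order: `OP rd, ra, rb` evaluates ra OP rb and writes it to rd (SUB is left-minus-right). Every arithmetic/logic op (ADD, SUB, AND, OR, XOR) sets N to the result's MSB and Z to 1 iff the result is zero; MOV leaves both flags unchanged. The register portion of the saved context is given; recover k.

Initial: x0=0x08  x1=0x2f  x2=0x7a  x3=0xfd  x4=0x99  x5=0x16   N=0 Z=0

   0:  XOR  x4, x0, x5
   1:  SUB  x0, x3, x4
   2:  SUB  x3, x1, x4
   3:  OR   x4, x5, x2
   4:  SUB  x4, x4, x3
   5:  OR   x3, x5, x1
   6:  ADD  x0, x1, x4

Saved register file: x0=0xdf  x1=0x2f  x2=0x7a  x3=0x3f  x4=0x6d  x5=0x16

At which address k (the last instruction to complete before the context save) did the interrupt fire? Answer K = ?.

after  0: x0=0x08 x1=0x2f x2=0x7a x3=0xfd x4=0x1e x5=0x16  N=0 Z=0
after  1: x0=0xdf x1=0x2f x2=0x7a x3=0xfd x4=0x1e x5=0x16  N=1 Z=0
after  2: x0=0xdf x1=0x2f x2=0x7a x3=0x11 x4=0x1e x5=0x16  N=0 Z=0
after  3: x0=0xdf x1=0x2f x2=0x7a x3=0x11 x4=0x7e x5=0x16  N=0 Z=0
after  4: x0=0xdf x1=0x2f x2=0x7a x3=0x11 x4=0x6d x5=0x16  N=0 Z=0
after  5: x0=0xdf x1=0x2f x2=0x7a x3=0x3f x4=0x6d x5=0x16  N=0 Z=0
-- IRQ taken; context saved, return-PC = 6 --

K = 5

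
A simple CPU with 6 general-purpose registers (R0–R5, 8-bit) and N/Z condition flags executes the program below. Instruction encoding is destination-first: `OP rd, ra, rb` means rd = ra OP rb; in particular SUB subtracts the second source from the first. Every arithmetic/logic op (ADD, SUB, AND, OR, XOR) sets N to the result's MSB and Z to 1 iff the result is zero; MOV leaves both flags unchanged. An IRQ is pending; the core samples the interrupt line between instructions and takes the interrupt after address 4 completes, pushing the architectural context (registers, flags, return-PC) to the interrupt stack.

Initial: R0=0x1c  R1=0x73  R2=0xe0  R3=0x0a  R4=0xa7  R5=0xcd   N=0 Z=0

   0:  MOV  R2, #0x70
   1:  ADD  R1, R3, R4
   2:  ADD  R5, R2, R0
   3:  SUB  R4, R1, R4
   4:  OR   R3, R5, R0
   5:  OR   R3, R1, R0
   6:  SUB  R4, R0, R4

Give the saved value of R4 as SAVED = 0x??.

after  0: R0=0x1c R1=0x73 R2=0x70 R3=0x0a R4=0xa7 R5=0xcd  N=0 Z=0
after  1: R0=0x1c R1=0xb1 R2=0x70 R3=0x0a R4=0xa7 R5=0xcd  N=1 Z=0
after  2: R0=0x1c R1=0xb1 R2=0x70 R3=0x0a R4=0xa7 R5=0x8c  N=1 Z=0
after  3: R0=0x1c R1=0xb1 R2=0x70 R3=0x0a R4=0x0a R5=0x8c  N=0 Z=0
after  4: R0=0x1c R1=0xb1 R2=0x70 R3=0x9c R4=0x0a R5=0x8c  N=1 Z=0
-- IRQ taken; context saved, return-PC = 5 --

SAVED = 0x0a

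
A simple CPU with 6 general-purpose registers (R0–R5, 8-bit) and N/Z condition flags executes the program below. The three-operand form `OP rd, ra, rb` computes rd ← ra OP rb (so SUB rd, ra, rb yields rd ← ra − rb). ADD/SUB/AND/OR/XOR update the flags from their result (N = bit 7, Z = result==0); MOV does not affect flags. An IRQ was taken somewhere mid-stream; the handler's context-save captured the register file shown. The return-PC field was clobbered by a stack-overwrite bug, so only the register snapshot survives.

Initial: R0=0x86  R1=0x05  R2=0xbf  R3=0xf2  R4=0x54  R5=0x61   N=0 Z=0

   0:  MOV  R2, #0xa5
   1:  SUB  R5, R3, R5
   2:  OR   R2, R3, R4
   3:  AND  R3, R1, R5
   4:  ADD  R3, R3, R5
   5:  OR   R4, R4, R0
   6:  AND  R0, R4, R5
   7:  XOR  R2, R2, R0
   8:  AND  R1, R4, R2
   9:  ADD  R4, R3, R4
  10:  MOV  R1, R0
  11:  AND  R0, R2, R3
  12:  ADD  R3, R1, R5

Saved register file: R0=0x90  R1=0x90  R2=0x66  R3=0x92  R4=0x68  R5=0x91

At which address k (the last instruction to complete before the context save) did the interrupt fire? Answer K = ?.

K = 10

after  0: R0=0x86 R1=0x05 R2=0xa5 R3=0xf2 R4=0x54 R5=0x61  N=0 Z=0
after  1: R0=0x86 R1=0x05 R2=0xa5 R3=0xf2 R4=0x54 R5=0x91  N=1 Z=0
after  2: R0=0x86 R1=0x05 R2=0xf6 R3=0xf2 R4=0x54 R5=0x91  N=1 Z=0
after  3: R0=0x86 R1=0x05 R2=0xf6 R3=0x01 R4=0x54 R5=0x91  N=0 Z=0
after  4: R0=0x86 R1=0x05 R2=0xf6 R3=0x92 R4=0x54 R5=0x91  N=1 Z=0
after  5: R0=0x86 R1=0x05 R2=0xf6 R3=0x92 R4=0xd6 R5=0x91  N=1 Z=0
after  6: R0=0x90 R1=0x05 R2=0xf6 R3=0x92 R4=0xd6 R5=0x91  N=1 Z=0
after  7: R0=0x90 R1=0x05 R2=0x66 R3=0x92 R4=0xd6 R5=0x91  N=0 Z=0
after  8: R0=0x90 R1=0x46 R2=0x66 R3=0x92 R4=0xd6 R5=0x91  N=0 Z=0
after  9: R0=0x90 R1=0x46 R2=0x66 R3=0x92 R4=0x68 R5=0x91  N=0 Z=0
after 10: R0=0x90 R1=0x90 R2=0x66 R3=0x92 R4=0x68 R5=0x91  N=0 Z=0
-- IRQ taken; context saved, return-PC = 11 --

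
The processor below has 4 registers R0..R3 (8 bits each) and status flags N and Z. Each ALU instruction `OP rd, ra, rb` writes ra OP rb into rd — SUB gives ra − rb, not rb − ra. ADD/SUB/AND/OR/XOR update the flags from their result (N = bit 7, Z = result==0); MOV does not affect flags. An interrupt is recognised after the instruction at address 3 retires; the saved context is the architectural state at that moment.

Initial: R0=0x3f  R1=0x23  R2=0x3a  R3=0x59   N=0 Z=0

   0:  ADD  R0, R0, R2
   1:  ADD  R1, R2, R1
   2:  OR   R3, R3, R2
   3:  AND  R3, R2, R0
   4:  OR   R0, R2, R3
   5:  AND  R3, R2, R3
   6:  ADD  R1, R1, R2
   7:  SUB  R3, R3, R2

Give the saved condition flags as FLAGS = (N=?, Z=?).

FLAGS = (N=0, Z=0)

after  0: R0=0x79 R1=0x23 R2=0x3a R3=0x59  N=0 Z=0
after  1: R0=0x79 R1=0x5d R2=0x3a R3=0x59  N=0 Z=0
after  2: R0=0x79 R1=0x5d R2=0x3a R3=0x7b  N=0 Z=0
after  3: R0=0x79 R1=0x5d R2=0x3a R3=0x38  N=0 Z=0
-- IRQ taken; context saved, return-PC = 4 --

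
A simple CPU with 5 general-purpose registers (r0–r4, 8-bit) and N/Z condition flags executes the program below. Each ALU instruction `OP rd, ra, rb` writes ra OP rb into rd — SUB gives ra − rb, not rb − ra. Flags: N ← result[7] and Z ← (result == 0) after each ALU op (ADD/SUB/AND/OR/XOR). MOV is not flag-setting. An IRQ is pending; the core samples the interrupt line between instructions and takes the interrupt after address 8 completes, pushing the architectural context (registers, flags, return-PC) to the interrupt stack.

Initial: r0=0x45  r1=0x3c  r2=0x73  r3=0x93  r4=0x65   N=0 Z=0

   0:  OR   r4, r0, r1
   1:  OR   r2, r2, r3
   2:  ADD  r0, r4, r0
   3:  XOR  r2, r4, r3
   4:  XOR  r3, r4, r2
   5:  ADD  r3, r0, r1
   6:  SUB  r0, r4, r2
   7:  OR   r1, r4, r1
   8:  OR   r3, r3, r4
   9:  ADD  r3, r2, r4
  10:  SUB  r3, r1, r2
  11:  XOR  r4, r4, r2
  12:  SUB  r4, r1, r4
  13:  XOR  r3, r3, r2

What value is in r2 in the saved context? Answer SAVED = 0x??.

SAVED = 0xee

after  0: r0=0x45 r1=0x3c r2=0x73 r3=0x93 r4=0x7d  N=0 Z=0
after  1: r0=0x45 r1=0x3c r2=0xf3 r3=0x93 r4=0x7d  N=1 Z=0
after  2: r0=0xc2 r1=0x3c r2=0xf3 r3=0x93 r4=0x7d  N=1 Z=0
after  3: r0=0xc2 r1=0x3c r2=0xee r3=0x93 r4=0x7d  N=1 Z=0
after  4: r0=0xc2 r1=0x3c r2=0xee r3=0x93 r4=0x7d  N=1 Z=0
after  5: r0=0xc2 r1=0x3c r2=0xee r3=0xfe r4=0x7d  N=1 Z=0
after  6: r0=0x8f r1=0x3c r2=0xee r3=0xfe r4=0x7d  N=1 Z=0
after  7: r0=0x8f r1=0x7d r2=0xee r3=0xfe r4=0x7d  N=0 Z=0
after  8: r0=0x8f r1=0x7d r2=0xee r3=0xff r4=0x7d  N=1 Z=0
-- IRQ taken; context saved, return-PC = 9 --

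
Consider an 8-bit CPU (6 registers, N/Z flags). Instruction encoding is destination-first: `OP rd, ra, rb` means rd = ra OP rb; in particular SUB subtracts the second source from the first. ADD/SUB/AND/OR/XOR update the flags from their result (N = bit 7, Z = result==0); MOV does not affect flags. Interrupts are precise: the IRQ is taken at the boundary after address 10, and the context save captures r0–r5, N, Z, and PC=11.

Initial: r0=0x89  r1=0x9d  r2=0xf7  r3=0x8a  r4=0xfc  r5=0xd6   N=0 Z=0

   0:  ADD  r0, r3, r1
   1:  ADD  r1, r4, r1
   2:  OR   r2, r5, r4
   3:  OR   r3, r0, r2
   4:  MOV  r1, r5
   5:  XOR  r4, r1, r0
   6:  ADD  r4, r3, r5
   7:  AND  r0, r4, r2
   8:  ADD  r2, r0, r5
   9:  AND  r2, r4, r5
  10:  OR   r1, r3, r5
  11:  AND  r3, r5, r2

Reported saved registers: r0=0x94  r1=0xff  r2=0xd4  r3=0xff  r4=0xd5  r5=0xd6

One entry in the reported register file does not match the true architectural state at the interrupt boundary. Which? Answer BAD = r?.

after  0: r0=0x27 r1=0x9d r2=0xf7 r3=0x8a r4=0xfc r5=0xd6  N=0 Z=0
after  1: r0=0x27 r1=0x99 r2=0xf7 r3=0x8a r4=0xfc r5=0xd6  N=1 Z=0
after  2: r0=0x27 r1=0x99 r2=0xfe r3=0x8a r4=0xfc r5=0xd6  N=1 Z=0
after  3: r0=0x27 r1=0x99 r2=0xfe r3=0xff r4=0xfc r5=0xd6  N=1 Z=0
after  4: r0=0x27 r1=0xd6 r2=0xfe r3=0xff r4=0xfc r5=0xd6  N=1 Z=0
after  5: r0=0x27 r1=0xd6 r2=0xfe r3=0xff r4=0xf1 r5=0xd6  N=1 Z=0
after  6: r0=0x27 r1=0xd6 r2=0xfe r3=0xff r4=0xd5 r5=0xd6  N=1 Z=0
after  7: r0=0xd4 r1=0xd6 r2=0xfe r3=0xff r4=0xd5 r5=0xd6  N=1 Z=0
after  8: r0=0xd4 r1=0xd6 r2=0xaa r3=0xff r4=0xd5 r5=0xd6  N=1 Z=0
after  9: r0=0xd4 r1=0xd6 r2=0xd4 r3=0xff r4=0xd5 r5=0xd6  N=1 Z=0
after 10: r0=0xd4 r1=0xff r2=0xd4 r3=0xff r4=0xd5 r5=0xd6  N=1 Z=0
-- IRQ taken; context saved, return-PC = 11 --
mismatch: r0: reported 0x94 vs actual 0xd4

BAD = r0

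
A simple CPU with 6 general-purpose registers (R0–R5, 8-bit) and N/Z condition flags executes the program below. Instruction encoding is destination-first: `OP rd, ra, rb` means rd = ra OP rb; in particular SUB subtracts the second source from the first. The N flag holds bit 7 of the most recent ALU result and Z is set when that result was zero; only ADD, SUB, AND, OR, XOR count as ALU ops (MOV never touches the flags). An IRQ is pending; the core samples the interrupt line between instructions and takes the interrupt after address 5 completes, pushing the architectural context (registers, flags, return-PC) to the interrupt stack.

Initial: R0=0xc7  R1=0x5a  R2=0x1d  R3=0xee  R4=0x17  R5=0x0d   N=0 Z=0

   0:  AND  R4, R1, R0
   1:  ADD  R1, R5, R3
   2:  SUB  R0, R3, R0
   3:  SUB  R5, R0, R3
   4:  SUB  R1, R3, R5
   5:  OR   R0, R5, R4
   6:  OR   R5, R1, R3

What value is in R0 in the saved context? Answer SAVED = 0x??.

SAVED = 0x7b

after  0: R0=0xc7 R1=0x5a R2=0x1d R3=0xee R4=0x42 R5=0x0d  N=0 Z=0
after  1: R0=0xc7 R1=0xfb R2=0x1d R3=0xee R4=0x42 R5=0x0d  N=1 Z=0
after  2: R0=0x27 R1=0xfb R2=0x1d R3=0xee R4=0x42 R5=0x0d  N=0 Z=0
after  3: R0=0x27 R1=0xfb R2=0x1d R3=0xee R4=0x42 R5=0x39  N=0 Z=0
after  4: R0=0x27 R1=0xb5 R2=0x1d R3=0xee R4=0x42 R5=0x39  N=1 Z=0
after  5: R0=0x7b R1=0xb5 R2=0x1d R3=0xee R4=0x42 R5=0x39  N=0 Z=0
-- IRQ taken; context saved, return-PC = 6 --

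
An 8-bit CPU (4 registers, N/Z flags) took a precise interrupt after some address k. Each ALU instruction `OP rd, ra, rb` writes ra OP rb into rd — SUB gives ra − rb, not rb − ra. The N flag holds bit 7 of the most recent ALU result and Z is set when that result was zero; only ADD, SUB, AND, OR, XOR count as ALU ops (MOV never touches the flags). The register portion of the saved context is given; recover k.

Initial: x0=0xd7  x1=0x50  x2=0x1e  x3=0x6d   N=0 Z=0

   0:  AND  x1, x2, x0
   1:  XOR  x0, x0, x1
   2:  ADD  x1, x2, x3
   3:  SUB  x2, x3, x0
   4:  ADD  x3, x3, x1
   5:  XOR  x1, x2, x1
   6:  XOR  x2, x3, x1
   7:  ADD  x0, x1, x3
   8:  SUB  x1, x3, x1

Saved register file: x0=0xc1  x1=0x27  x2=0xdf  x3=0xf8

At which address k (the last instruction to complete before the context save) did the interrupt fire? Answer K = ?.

K = 6

after  0: x0=0xd7 x1=0x16 x2=0x1e x3=0x6d  N=0 Z=0
after  1: x0=0xc1 x1=0x16 x2=0x1e x3=0x6d  N=1 Z=0
after  2: x0=0xc1 x1=0x8b x2=0x1e x3=0x6d  N=1 Z=0
after  3: x0=0xc1 x1=0x8b x2=0xac x3=0x6d  N=1 Z=0
after  4: x0=0xc1 x1=0x8b x2=0xac x3=0xf8  N=1 Z=0
after  5: x0=0xc1 x1=0x27 x2=0xac x3=0xf8  N=0 Z=0
after  6: x0=0xc1 x1=0x27 x2=0xdf x3=0xf8  N=1 Z=0
-- IRQ taken; context saved, return-PC = 7 --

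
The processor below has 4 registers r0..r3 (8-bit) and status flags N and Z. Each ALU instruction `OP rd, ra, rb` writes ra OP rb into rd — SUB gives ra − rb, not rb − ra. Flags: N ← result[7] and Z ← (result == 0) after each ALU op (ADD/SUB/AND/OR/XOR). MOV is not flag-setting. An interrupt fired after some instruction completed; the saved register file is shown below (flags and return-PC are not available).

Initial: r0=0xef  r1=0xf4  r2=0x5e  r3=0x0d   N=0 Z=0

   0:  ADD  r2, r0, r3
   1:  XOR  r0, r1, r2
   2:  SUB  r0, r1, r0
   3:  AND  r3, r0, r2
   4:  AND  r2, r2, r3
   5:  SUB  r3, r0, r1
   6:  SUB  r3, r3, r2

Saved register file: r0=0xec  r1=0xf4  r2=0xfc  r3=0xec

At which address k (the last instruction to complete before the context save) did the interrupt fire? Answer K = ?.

K = 3

after  0: r0=0xef r1=0xf4 r2=0xfc r3=0x0d  N=1 Z=0
after  1: r0=0x08 r1=0xf4 r2=0xfc r3=0x0d  N=0 Z=0
after  2: r0=0xec r1=0xf4 r2=0xfc r3=0x0d  N=1 Z=0
after  3: r0=0xec r1=0xf4 r2=0xfc r3=0xec  N=1 Z=0
-- IRQ taken; context saved, return-PC = 4 --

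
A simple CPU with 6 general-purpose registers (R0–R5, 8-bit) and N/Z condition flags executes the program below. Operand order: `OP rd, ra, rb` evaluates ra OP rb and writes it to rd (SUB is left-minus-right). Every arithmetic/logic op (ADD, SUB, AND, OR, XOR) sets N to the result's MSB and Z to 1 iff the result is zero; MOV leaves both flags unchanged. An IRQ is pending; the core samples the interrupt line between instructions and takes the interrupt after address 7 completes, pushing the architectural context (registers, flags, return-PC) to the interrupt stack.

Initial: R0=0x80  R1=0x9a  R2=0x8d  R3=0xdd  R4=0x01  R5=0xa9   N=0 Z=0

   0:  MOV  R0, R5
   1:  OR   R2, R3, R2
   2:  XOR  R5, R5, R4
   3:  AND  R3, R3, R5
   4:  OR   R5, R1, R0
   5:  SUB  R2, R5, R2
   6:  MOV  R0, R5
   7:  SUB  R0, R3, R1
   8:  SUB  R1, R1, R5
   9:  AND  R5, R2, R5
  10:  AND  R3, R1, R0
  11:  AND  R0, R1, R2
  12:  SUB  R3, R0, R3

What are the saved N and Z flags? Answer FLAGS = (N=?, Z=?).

after  0: R0=0xa9 R1=0x9a R2=0x8d R3=0xdd R4=0x01 R5=0xa9  N=0 Z=0
after  1: R0=0xa9 R1=0x9a R2=0xdd R3=0xdd R4=0x01 R5=0xa9  N=1 Z=0
after  2: R0=0xa9 R1=0x9a R2=0xdd R3=0xdd R4=0x01 R5=0xa8  N=1 Z=0
after  3: R0=0xa9 R1=0x9a R2=0xdd R3=0x88 R4=0x01 R5=0xa8  N=1 Z=0
after  4: R0=0xa9 R1=0x9a R2=0xdd R3=0x88 R4=0x01 R5=0xbb  N=1 Z=0
after  5: R0=0xa9 R1=0x9a R2=0xde R3=0x88 R4=0x01 R5=0xbb  N=1 Z=0
after  6: R0=0xbb R1=0x9a R2=0xde R3=0x88 R4=0x01 R5=0xbb  N=1 Z=0
after  7: R0=0xee R1=0x9a R2=0xde R3=0x88 R4=0x01 R5=0xbb  N=1 Z=0
-- IRQ taken; context saved, return-PC = 8 --

FLAGS = (N=1, Z=0)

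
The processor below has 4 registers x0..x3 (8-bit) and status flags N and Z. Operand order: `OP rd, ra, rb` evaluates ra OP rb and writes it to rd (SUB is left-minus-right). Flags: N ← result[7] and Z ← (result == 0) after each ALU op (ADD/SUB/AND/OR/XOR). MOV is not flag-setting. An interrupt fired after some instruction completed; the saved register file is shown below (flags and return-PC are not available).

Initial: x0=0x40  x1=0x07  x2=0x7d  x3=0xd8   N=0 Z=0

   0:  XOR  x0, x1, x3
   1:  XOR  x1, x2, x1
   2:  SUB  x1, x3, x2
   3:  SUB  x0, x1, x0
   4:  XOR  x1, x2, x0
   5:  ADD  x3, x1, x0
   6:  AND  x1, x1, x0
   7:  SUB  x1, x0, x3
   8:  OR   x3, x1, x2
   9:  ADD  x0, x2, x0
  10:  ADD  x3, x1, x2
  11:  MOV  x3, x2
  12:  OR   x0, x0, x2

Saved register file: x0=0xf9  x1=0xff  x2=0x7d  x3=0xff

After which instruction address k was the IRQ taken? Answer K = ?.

after  0: x0=0xdf x1=0x07 x2=0x7d x3=0xd8  N=1 Z=0
after  1: x0=0xdf x1=0x7a x2=0x7d x3=0xd8  N=0 Z=0
after  2: x0=0xdf x1=0x5b x2=0x7d x3=0xd8  N=0 Z=0
after  3: x0=0x7c x1=0x5b x2=0x7d x3=0xd8  N=0 Z=0
after  4: x0=0x7c x1=0x01 x2=0x7d x3=0xd8  N=0 Z=0
after  5: x0=0x7c x1=0x01 x2=0x7d x3=0x7d  N=0 Z=0
after  6: x0=0x7c x1=0x00 x2=0x7d x3=0x7d  N=0 Z=1
after  7: x0=0x7c x1=0xff x2=0x7d x3=0x7d  N=1 Z=0
after  8: x0=0x7c x1=0xff x2=0x7d x3=0xff  N=1 Z=0
after  9: x0=0xf9 x1=0xff x2=0x7d x3=0xff  N=1 Z=0
-- IRQ taken; context saved, return-PC = 10 --

K = 9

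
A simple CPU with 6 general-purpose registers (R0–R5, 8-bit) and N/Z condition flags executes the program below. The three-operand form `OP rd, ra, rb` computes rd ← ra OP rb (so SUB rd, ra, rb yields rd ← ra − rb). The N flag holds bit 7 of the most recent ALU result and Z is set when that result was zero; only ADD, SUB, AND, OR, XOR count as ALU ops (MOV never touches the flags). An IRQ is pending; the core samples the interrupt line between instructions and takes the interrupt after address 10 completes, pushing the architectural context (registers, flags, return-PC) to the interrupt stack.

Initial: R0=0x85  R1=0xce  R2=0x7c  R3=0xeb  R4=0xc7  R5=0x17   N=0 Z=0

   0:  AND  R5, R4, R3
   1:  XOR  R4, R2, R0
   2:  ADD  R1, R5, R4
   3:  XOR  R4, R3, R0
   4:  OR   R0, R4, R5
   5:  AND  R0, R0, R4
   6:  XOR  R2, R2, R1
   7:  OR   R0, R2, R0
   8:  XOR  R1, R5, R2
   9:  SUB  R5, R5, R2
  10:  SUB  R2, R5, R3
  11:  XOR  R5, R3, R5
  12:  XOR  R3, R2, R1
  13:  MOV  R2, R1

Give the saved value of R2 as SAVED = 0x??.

SAVED = 0x18

after  0: R0=0x85 R1=0xce R2=0x7c R3=0xeb R4=0xc7 R5=0xc3  N=1 Z=0
after  1: R0=0x85 R1=0xce R2=0x7c R3=0xeb R4=0xf9 R5=0xc3  N=1 Z=0
after  2: R0=0x85 R1=0xbc R2=0x7c R3=0xeb R4=0xf9 R5=0xc3  N=1 Z=0
after  3: R0=0x85 R1=0xbc R2=0x7c R3=0xeb R4=0x6e R5=0xc3  N=0 Z=0
after  4: R0=0xef R1=0xbc R2=0x7c R3=0xeb R4=0x6e R5=0xc3  N=1 Z=0
after  5: R0=0x6e R1=0xbc R2=0x7c R3=0xeb R4=0x6e R5=0xc3  N=0 Z=0
after  6: R0=0x6e R1=0xbc R2=0xc0 R3=0xeb R4=0x6e R5=0xc3  N=1 Z=0
after  7: R0=0xee R1=0xbc R2=0xc0 R3=0xeb R4=0x6e R5=0xc3  N=1 Z=0
after  8: R0=0xee R1=0x03 R2=0xc0 R3=0xeb R4=0x6e R5=0xc3  N=0 Z=0
after  9: R0=0xee R1=0x03 R2=0xc0 R3=0xeb R4=0x6e R5=0x03  N=0 Z=0
after 10: R0=0xee R1=0x03 R2=0x18 R3=0xeb R4=0x6e R5=0x03  N=0 Z=0
-- IRQ taken; context saved, return-PC = 11 --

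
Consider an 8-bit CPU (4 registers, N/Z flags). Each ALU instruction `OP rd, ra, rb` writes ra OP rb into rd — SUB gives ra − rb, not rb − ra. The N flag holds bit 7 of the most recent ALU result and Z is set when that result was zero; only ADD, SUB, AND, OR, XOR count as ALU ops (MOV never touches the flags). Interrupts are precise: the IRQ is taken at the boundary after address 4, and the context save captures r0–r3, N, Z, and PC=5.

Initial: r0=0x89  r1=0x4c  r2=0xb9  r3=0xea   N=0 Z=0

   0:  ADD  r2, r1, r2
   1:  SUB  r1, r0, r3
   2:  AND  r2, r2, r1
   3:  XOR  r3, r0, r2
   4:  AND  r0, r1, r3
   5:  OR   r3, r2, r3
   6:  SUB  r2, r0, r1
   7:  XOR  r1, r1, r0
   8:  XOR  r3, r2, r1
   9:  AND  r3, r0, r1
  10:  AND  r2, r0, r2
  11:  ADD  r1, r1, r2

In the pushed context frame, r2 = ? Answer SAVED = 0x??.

after  0: r0=0x89 r1=0x4c r2=0x05 r3=0xea  N=0 Z=0
after  1: r0=0x89 r1=0x9f r2=0x05 r3=0xea  N=1 Z=0
after  2: r0=0x89 r1=0x9f r2=0x05 r3=0xea  N=0 Z=0
after  3: r0=0x89 r1=0x9f r2=0x05 r3=0x8c  N=1 Z=0
after  4: r0=0x8c r1=0x9f r2=0x05 r3=0x8c  N=1 Z=0
-- IRQ taken; context saved, return-PC = 5 --

SAVED = 0x05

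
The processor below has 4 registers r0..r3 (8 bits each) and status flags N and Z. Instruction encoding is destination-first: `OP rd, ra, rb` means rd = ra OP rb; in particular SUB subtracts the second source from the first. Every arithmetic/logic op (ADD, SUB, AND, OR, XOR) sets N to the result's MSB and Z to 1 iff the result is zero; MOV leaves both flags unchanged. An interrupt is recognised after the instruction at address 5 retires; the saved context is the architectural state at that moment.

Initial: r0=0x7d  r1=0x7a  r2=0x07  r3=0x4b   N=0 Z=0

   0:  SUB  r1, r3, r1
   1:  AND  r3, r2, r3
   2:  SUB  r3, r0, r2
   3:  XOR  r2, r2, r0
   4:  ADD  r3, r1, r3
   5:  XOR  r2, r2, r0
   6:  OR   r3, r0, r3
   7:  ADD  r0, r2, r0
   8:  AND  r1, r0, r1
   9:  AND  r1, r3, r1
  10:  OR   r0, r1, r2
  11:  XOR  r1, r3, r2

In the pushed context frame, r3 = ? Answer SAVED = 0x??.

after  0: r0=0x7d r1=0xd1 r2=0x07 r3=0x4b  N=1 Z=0
after  1: r0=0x7d r1=0xd1 r2=0x07 r3=0x03  N=0 Z=0
after  2: r0=0x7d r1=0xd1 r2=0x07 r3=0x76  N=0 Z=0
after  3: r0=0x7d r1=0xd1 r2=0x7a r3=0x76  N=0 Z=0
after  4: r0=0x7d r1=0xd1 r2=0x7a r3=0x47  N=0 Z=0
after  5: r0=0x7d r1=0xd1 r2=0x07 r3=0x47  N=0 Z=0
-- IRQ taken; context saved, return-PC = 6 --

SAVED = 0x47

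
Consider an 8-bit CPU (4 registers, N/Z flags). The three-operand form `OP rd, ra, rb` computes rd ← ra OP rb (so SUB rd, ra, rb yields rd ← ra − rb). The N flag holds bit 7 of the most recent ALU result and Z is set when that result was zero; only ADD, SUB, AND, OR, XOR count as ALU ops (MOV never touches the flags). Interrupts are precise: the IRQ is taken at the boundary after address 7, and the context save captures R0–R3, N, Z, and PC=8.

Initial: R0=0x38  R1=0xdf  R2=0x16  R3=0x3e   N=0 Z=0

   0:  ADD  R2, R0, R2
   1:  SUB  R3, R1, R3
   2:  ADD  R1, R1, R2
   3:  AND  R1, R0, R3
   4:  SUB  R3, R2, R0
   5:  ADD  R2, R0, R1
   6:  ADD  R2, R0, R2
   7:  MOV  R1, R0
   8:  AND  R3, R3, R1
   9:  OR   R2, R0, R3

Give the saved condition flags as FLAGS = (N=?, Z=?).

after  0: R0=0x38 R1=0xdf R2=0x4e R3=0x3e  N=0 Z=0
after  1: R0=0x38 R1=0xdf R2=0x4e R3=0xa1  N=1 Z=0
after  2: R0=0x38 R1=0x2d R2=0x4e R3=0xa1  N=0 Z=0
after  3: R0=0x38 R1=0x20 R2=0x4e R3=0xa1  N=0 Z=0
after  4: R0=0x38 R1=0x20 R2=0x4e R3=0x16  N=0 Z=0
after  5: R0=0x38 R1=0x20 R2=0x58 R3=0x16  N=0 Z=0
after  6: R0=0x38 R1=0x20 R2=0x90 R3=0x16  N=1 Z=0
after  7: R0=0x38 R1=0x38 R2=0x90 R3=0x16  N=1 Z=0
-- IRQ taken; context saved, return-PC = 8 --

FLAGS = (N=1, Z=0)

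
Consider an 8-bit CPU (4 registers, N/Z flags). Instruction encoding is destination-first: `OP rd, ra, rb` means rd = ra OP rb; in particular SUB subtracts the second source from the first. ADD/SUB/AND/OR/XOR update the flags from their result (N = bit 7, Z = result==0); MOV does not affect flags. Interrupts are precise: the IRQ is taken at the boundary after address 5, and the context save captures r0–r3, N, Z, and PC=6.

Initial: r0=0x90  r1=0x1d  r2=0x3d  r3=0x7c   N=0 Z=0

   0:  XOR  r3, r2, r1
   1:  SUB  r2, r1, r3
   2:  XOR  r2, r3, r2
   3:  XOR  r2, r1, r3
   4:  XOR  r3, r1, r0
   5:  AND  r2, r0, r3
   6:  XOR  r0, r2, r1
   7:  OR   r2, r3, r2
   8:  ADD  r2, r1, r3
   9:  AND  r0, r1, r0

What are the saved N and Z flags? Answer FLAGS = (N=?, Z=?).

after  0: r0=0x90 r1=0x1d r2=0x3d r3=0x20  N=0 Z=0
after  1: r0=0x90 r1=0x1d r2=0xfd r3=0x20  N=1 Z=0
after  2: r0=0x90 r1=0x1d r2=0xdd r3=0x20  N=1 Z=0
after  3: r0=0x90 r1=0x1d r2=0x3d r3=0x20  N=0 Z=0
after  4: r0=0x90 r1=0x1d r2=0x3d r3=0x8d  N=1 Z=0
after  5: r0=0x90 r1=0x1d r2=0x80 r3=0x8d  N=1 Z=0
-- IRQ taken; context saved, return-PC = 6 --

FLAGS = (N=1, Z=0)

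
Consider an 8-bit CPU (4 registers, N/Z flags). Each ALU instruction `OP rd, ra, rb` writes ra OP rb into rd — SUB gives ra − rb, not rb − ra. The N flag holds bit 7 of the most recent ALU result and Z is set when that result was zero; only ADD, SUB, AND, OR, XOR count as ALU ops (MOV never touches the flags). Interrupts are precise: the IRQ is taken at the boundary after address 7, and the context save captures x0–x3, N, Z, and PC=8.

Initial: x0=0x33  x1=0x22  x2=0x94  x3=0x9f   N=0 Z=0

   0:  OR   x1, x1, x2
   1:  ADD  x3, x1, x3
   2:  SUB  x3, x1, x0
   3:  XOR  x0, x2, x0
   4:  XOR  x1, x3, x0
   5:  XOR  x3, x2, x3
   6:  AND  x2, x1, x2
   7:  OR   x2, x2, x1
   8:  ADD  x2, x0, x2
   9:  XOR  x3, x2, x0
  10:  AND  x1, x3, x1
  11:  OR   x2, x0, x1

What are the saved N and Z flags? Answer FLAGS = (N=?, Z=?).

FLAGS = (N=0, Z=0)

after  0: x0=0x33 x1=0xb6 x2=0x94 x3=0x9f  N=1 Z=0
after  1: x0=0x33 x1=0xb6 x2=0x94 x3=0x55  N=0 Z=0
after  2: x0=0x33 x1=0xb6 x2=0x94 x3=0x83  N=1 Z=0
after  3: x0=0xa7 x1=0xb6 x2=0x94 x3=0x83  N=1 Z=0
after  4: x0=0xa7 x1=0x24 x2=0x94 x3=0x83  N=0 Z=0
after  5: x0=0xa7 x1=0x24 x2=0x94 x3=0x17  N=0 Z=0
after  6: x0=0xa7 x1=0x24 x2=0x04 x3=0x17  N=0 Z=0
after  7: x0=0xa7 x1=0x24 x2=0x24 x3=0x17  N=0 Z=0
-- IRQ taken; context saved, return-PC = 8 --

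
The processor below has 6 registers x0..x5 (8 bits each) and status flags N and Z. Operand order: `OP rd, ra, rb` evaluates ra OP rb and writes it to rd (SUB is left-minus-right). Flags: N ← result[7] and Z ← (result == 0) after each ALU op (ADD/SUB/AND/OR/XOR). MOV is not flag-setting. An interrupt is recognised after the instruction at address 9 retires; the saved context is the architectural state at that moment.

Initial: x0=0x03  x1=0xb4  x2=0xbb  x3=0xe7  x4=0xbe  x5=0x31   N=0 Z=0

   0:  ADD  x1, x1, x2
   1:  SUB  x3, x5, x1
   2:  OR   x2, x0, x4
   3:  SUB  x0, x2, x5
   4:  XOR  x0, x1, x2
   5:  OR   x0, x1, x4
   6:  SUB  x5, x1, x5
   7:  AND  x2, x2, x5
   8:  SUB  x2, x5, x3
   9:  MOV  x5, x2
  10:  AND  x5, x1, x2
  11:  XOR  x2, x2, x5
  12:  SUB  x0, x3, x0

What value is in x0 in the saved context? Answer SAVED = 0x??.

SAVED = 0xff

after  0: x0=0x03 x1=0x6f x2=0xbb x3=0xe7 x4=0xbe x5=0x31  N=0 Z=0
after  1: x0=0x03 x1=0x6f x2=0xbb x3=0xc2 x4=0xbe x5=0x31  N=1 Z=0
after  2: x0=0x03 x1=0x6f x2=0xbf x3=0xc2 x4=0xbe x5=0x31  N=1 Z=0
after  3: x0=0x8e x1=0x6f x2=0xbf x3=0xc2 x4=0xbe x5=0x31  N=1 Z=0
after  4: x0=0xd0 x1=0x6f x2=0xbf x3=0xc2 x4=0xbe x5=0x31  N=1 Z=0
after  5: x0=0xff x1=0x6f x2=0xbf x3=0xc2 x4=0xbe x5=0x31  N=1 Z=0
after  6: x0=0xff x1=0x6f x2=0xbf x3=0xc2 x4=0xbe x5=0x3e  N=0 Z=0
after  7: x0=0xff x1=0x6f x2=0x3e x3=0xc2 x4=0xbe x5=0x3e  N=0 Z=0
after  8: x0=0xff x1=0x6f x2=0x7c x3=0xc2 x4=0xbe x5=0x3e  N=0 Z=0
after  9: x0=0xff x1=0x6f x2=0x7c x3=0xc2 x4=0xbe x5=0x7c  N=0 Z=0
-- IRQ taken; context saved, return-PC = 10 --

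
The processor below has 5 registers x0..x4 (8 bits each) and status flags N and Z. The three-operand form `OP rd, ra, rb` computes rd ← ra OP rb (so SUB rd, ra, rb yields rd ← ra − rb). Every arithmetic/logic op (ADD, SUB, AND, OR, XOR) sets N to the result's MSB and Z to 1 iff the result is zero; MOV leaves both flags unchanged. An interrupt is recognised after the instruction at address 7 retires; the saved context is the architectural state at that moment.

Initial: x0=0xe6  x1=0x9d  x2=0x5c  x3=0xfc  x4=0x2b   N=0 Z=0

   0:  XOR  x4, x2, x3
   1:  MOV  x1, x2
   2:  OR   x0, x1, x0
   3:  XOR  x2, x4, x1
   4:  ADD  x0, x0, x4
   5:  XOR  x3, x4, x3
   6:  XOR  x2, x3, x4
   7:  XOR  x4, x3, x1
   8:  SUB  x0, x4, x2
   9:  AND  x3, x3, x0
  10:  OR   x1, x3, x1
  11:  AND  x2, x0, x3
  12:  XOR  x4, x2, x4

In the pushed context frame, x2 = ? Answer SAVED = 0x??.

after  0: x0=0xe6 x1=0x9d x2=0x5c x3=0xfc x4=0xa0  N=1 Z=0
after  1: x0=0xe6 x1=0x5c x2=0x5c x3=0xfc x4=0xa0  N=1 Z=0
after  2: x0=0xfe x1=0x5c x2=0x5c x3=0xfc x4=0xa0  N=1 Z=0
after  3: x0=0xfe x1=0x5c x2=0xfc x3=0xfc x4=0xa0  N=1 Z=0
after  4: x0=0x9e x1=0x5c x2=0xfc x3=0xfc x4=0xa0  N=1 Z=0
after  5: x0=0x9e x1=0x5c x2=0xfc x3=0x5c x4=0xa0  N=0 Z=0
after  6: x0=0x9e x1=0x5c x2=0xfc x3=0x5c x4=0xa0  N=1 Z=0
after  7: x0=0x9e x1=0x5c x2=0xfc x3=0x5c x4=0x00  N=0 Z=1
-- IRQ taken; context saved, return-PC = 8 --

SAVED = 0xfc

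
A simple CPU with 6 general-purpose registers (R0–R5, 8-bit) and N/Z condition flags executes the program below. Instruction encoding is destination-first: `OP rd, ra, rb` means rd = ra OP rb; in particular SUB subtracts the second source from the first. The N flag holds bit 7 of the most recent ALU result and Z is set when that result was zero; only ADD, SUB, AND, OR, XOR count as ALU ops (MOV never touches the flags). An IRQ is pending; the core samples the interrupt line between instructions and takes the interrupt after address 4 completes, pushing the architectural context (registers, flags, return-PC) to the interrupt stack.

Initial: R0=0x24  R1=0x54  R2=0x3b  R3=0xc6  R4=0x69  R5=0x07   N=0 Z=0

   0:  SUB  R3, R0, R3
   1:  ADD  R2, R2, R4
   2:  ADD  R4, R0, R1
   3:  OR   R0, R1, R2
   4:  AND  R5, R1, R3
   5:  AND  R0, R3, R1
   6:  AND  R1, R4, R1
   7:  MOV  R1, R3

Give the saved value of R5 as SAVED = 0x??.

after  0: R0=0x24 R1=0x54 R2=0x3b R3=0x5e R4=0x69 R5=0x07  N=0 Z=0
after  1: R0=0x24 R1=0x54 R2=0xa4 R3=0x5e R4=0x69 R5=0x07  N=1 Z=0
after  2: R0=0x24 R1=0x54 R2=0xa4 R3=0x5e R4=0x78 R5=0x07  N=0 Z=0
after  3: R0=0xf4 R1=0x54 R2=0xa4 R3=0x5e R4=0x78 R5=0x07  N=1 Z=0
after  4: R0=0xf4 R1=0x54 R2=0xa4 R3=0x5e R4=0x78 R5=0x54  N=0 Z=0
-- IRQ taken; context saved, return-PC = 5 --

SAVED = 0x54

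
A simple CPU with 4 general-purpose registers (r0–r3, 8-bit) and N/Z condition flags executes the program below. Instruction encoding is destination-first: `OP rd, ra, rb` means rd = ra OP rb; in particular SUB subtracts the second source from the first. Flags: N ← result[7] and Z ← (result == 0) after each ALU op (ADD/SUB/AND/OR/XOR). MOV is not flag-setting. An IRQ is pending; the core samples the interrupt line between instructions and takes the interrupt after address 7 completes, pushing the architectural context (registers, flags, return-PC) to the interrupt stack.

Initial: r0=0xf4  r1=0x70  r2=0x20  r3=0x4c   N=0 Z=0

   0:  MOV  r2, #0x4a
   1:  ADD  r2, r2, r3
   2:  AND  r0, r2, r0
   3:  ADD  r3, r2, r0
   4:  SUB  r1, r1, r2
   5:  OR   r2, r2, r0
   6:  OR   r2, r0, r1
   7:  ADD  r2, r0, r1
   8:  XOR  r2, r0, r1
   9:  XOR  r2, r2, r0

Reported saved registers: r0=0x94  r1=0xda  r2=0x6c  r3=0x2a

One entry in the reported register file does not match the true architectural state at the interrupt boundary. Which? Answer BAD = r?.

after  0: r0=0xf4 r1=0x70 r2=0x4a r3=0x4c  N=0 Z=0
after  1: r0=0xf4 r1=0x70 r2=0x96 r3=0x4c  N=1 Z=0
after  2: r0=0x94 r1=0x70 r2=0x96 r3=0x4c  N=1 Z=0
after  3: r0=0x94 r1=0x70 r2=0x96 r3=0x2a  N=0 Z=0
after  4: r0=0x94 r1=0xda r2=0x96 r3=0x2a  N=1 Z=0
after  5: r0=0x94 r1=0xda r2=0x96 r3=0x2a  N=1 Z=0
after  6: r0=0x94 r1=0xda r2=0xde r3=0x2a  N=1 Z=0
after  7: r0=0x94 r1=0xda r2=0x6e r3=0x2a  N=0 Z=0
-- IRQ taken; context saved, return-PC = 8 --
mismatch: r2: reported 0x6c vs actual 0x6e

BAD = r2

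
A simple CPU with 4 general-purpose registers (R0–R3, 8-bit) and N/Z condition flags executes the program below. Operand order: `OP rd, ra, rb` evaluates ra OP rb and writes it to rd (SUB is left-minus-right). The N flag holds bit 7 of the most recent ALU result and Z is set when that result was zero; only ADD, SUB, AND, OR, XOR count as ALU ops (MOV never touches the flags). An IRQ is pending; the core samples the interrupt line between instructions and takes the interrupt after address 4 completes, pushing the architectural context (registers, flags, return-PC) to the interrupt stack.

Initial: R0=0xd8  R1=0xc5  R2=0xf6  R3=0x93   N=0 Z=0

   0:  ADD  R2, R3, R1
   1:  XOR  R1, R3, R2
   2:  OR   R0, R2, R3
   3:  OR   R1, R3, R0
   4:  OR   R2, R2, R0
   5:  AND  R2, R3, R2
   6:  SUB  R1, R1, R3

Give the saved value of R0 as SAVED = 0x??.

after  0: R0=0xd8 R1=0xc5 R2=0x58 R3=0x93  N=0 Z=0
after  1: R0=0xd8 R1=0xcb R2=0x58 R3=0x93  N=1 Z=0
after  2: R0=0xdb R1=0xcb R2=0x58 R3=0x93  N=1 Z=0
after  3: R0=0xdb R1=0xdb R2=0x58 R3=0x93  N=1 Z=0
after  4: R0=0xdb R1=0xdb R2=0xdb R3=0x93  N=1 Z=0
-- IRQ taken; context saved, return-PC = 5 --

SAVED = 0xdb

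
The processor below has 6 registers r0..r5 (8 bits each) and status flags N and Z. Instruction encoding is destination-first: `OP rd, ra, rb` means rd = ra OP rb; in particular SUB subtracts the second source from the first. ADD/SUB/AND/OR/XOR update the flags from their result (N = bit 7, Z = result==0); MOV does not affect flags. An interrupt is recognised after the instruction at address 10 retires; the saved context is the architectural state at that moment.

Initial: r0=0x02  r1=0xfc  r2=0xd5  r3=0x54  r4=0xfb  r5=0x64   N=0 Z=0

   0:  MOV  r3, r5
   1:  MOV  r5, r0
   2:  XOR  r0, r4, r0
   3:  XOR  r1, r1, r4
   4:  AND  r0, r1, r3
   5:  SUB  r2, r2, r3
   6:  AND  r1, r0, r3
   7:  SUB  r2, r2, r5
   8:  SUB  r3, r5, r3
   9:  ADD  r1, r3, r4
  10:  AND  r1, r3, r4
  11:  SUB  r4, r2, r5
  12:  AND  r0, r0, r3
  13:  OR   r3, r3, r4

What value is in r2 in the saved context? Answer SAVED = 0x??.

after  0: r0=0x02 r1=0xfc r2=0xd5 r3=0x64 r4=0xfb r5=0x64  N=0 Z=0
after  1: r0=0x02 r1=0xfc r2=0xd5 r3=0x64 r4=0xfb r5=0x02  N=0 Z=0
after  2: r0=0xf9 r1=0xfc r2=0xd5 r3=0x64 r4=0xfb r5=0x02  N=1 Z=0
after  3: r0=0xf9 r1=0x07 r2=0xd5 r3=0x64 r4=0xfb r5=0x02  N=0 Z=0
after  4: r0=0x04 r1=0x07 r2=0xd5 r3=0x64 r4=0xfb r5=0x02  N=0 Z=0
after  5: r0=0x04 r1=0x07 r2=0x71 r3=0x64 r4=0xfb r5=0x02  N=0 Z=0
after  6: r0=0x04 r1=0x04 r2=0x71 r3=0x64 r4=0xfb r5=0x02  N=0 Z=0
after  7: r0=0x04 r1=0x04 r2=0x6f r3=0x64 r4=0xfb r5=0x02  N=0 Z=0
after  8: r0=0x04 r1=0x04 r2=0x6f r3=0x9e r4=0xfb r5=0x02  N=1 Z=0
after  9: r0=0x04 r1=0x99 r2=0x6f r3=0x9e r4=0xfb r5=0x02  N=1 Z=0
after 10: r0=0x04 r1=0x9a r2=0x6f r3=0x9e r4=0xfb r5=0x02  N=1 Z=0
-- IRQ taken; context saved, return-PC = 11 --

SAVED = 0x6f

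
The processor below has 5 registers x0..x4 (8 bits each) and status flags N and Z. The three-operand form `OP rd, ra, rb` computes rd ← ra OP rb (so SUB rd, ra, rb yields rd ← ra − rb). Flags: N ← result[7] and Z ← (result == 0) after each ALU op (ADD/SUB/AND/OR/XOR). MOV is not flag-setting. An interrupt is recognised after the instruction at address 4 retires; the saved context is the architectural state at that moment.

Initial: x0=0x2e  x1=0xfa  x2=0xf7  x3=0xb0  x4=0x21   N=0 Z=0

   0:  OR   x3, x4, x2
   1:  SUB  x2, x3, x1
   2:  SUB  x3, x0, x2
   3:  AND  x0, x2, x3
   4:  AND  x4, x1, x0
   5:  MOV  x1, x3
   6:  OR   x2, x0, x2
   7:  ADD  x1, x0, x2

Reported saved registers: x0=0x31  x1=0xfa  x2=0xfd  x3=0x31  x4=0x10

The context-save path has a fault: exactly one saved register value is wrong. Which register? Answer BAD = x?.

BAD = x4

after  0: x0=0x2e x1=0xfa x2=0xf7 x3=0xf7 x4=0x21  N=1 Z=0
after  1: x0=0x2e x1=0xfa x2=0xfd x3=0xf7 x4=0x21  N=1 Z=0
after  2: x0=0x2e x1=0xfa x2=0xfd x3=0x31 x4=0x21  N=0 Z=0
after  3: x0=0x31 x1=0xfa x2=0xfd x3=0x31 x4=0x21  N=0 Z=0
after  4: x0=0x31 x1=0xfa x2=0xfd x3=0x31 x4=0x30  N=0 Z=0
-- IRQ taken; context saved, return-PC = 5 --
mismatch: x4: reported 0x10 vs actual 0x30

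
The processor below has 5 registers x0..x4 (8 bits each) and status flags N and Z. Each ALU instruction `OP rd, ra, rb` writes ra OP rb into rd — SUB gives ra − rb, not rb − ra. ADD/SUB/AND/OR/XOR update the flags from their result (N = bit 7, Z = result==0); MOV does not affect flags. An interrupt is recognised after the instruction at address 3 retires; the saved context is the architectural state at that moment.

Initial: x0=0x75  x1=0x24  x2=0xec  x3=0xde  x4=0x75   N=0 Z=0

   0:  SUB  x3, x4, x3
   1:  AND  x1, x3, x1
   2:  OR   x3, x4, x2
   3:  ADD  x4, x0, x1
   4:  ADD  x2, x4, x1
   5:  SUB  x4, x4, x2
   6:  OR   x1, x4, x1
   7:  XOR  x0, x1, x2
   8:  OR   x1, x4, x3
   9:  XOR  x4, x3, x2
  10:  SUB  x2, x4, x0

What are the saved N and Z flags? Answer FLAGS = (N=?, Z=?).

after  0: x0=0x75 x1=0x24 x2=0xec x3=0x97 x4=0x75  N=1 Z=0
after  1: x0=0x75 x1=0x04 x2=0xec x3=0x97 x4=0x75  N=0 Z=0
after  2: x0=0x75 x1=0x04 x2=0xec x3=0xfd x4=0x75  N=1 Z=0
after  3: x0=0x75 x1=0x04 x2=0xec x3=0xfd x4=0x79  N=0 Z=0
-- IRQ taken; context saved, return-PC = 4 --

FLAGS = (N=0, Z=0)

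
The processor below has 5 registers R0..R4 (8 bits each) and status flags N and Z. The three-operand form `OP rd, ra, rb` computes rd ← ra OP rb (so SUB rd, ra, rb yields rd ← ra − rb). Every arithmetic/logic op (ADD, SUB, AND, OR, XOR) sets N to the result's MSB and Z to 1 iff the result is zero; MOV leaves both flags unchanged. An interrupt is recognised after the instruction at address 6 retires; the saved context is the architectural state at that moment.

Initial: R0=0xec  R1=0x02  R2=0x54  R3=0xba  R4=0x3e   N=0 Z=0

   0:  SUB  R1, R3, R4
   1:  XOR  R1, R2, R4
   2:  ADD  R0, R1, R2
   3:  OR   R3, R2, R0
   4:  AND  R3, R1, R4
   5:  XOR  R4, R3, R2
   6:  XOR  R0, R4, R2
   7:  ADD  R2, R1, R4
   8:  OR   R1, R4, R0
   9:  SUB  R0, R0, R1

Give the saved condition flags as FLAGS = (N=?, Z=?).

FLAGS = (N=0, Z=0)

after  0: R0=0xec R1=0x7c R2=0x54 R3=0xba R4=0x3e  N=0 Z=0
after  1: R0=0xec R1=0x6a R2=0x54 R3=0xba R4=0x3e  N=0 Z=0
after  2: R0=0xbe R1=0x6a R2=0x54 R3=0xba R4=0x3e  N=1 Z=0
after  3: R0=0xbe R1=0x6a R2=0x54 R3=0xfe R4=0x3e  N=1 Z=0
after  4: R0=0xbe R1=0x6a R2=0x54 R3=0x2a R4=0x3e  N=0 Z=0
after  5: R0=0xbe R1=0x6a R2=0x54 R3=0x2a R4=0x7e  N=0 Z=0
after  6: R0=0x2a R1=0x6a R2=0x54 R3=0x2a R4=0x7e  N=0 Z=0
-- IRQ taken; context saved, return-PC = 7 --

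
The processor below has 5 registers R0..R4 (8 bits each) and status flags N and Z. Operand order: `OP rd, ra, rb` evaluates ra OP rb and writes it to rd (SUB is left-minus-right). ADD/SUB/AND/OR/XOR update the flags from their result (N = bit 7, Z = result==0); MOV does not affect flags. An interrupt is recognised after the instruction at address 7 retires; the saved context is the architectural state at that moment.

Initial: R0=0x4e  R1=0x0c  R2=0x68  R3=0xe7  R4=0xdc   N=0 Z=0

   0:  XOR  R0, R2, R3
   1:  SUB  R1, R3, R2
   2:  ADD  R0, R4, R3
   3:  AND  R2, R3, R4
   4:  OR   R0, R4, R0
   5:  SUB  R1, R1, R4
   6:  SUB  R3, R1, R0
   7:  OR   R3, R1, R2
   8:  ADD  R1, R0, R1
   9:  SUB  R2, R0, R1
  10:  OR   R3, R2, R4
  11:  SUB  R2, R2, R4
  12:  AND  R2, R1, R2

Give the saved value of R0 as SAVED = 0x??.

SAVED = 0xdf

after  0: R0=0x8f R1=0x0c R2=0x68 R3=0xe7 R4=0xdc  N=1 Z=0
after  1: R0=0x8f R1=0x7f R2=0x68 R3=0xe7 R4=0xdc  N=0 Z=0
after  2: R0=0xc3 R1=0x7f R2=0x68 R3=0xe7 R4=0xdc  N=1 Z=0
after  3: R0=0xc3 R1=0x7f R2=0xc4 R3=0xe7 R4=0xdc  N=1 Z=0
after  4: R0=0xdf R1=0x7f R2=0xc4 R3=0xe7 R4=0xdc  N=1 Z=0
after  5: R0=0xdf R1=0xa3 R2=0xc4 R3=0xe7 R4=0xdc  N=1 Z=0
after  6: R0=0xdf R1=0xa3 R2=0xc4 R3=0xc4 R4=0xdc  N=1 Z=0
after  7: R0=0xdf R1=0xa3 R2=0xc4 R3=0xe7 R4=0xdc  N=1 Z=0
-- IRQ taken; context saved, return-PC = 8 --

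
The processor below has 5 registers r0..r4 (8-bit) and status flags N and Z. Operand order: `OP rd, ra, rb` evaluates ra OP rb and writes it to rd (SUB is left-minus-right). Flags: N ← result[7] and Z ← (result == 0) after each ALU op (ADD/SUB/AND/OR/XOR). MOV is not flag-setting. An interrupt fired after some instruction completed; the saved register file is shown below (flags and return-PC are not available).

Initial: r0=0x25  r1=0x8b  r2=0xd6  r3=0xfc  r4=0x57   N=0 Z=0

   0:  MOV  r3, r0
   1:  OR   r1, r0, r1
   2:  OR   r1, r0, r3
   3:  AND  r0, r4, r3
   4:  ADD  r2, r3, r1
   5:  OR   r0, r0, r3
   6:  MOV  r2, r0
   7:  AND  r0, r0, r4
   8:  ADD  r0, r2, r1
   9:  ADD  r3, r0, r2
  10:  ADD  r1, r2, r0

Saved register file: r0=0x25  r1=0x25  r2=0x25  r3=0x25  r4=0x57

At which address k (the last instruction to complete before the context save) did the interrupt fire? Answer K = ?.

K = 6

after  0: r0=0x25 r1=0x8b r2=0xd6 r3=0x25 r4=0x57  N=0 Z=0
after  1: r0=0x25 r1=0xaf r2=0xd6 r3=0x25 r4=0x57  N=1 Z=0
after  2: r0=0x25 r1=0x25 r2=0xd6 r3=0x25 r4=0x57  N=0 Z=0
after  3: r0=0x05 r1=0x25 r2=0xd6 r3=0x25 r4=0x57  N=0 Z=0
after  4: r0=0x05 r1=0x25 r2=0x4a r3=0x25 r4=0x57  N=0 Z=0
after  5: r0=0x25 r1=0x25 r2=0x4a r3=0x25 r4=0x57  N=0 Z=0
after  6: r0=0x25 r1=0x25 r2=0x25 r3=0x25 r4=0x57  N=0 Z=0
-- IRQ taken; context saved, return-PC = 7 --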